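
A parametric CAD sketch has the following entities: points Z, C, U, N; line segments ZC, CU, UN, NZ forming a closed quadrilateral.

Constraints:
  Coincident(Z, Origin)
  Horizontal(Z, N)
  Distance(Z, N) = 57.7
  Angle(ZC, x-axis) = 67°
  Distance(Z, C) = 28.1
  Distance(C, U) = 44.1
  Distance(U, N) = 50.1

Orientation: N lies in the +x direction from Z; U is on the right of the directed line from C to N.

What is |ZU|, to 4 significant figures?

21.31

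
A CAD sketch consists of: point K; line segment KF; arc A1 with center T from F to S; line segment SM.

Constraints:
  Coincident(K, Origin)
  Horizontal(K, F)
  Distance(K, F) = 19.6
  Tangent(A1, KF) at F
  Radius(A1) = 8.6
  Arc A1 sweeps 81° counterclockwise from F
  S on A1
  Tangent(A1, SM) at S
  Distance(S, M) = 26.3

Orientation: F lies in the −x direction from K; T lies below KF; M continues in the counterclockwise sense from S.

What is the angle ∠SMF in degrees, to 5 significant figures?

11.778°

K is at the origin; KF is horizontal with |KF| = 19.6 and F on the −x side, so F = (-19.600, 0.0000). The tangent condition forces TF to be normal to KF, so T = F + (0, -8.6) = (-19.600, -8.6000). On A1, F sits at bearing 90° from T; an 81° counterclockwise sweep puts S at bearing 171°, so S = T + 8.6·(cos 171°, sin 171°) = (-28.094, -7.2547). The tangent condition forces TS to be normal to SM, so SM runs along (−sin 171°, cos 171°); with |SM| = 26.3, M = (-32.208, -33.231). Then cos ∠SMF = MS·MF / (|MS||MF|), giving 11.778°.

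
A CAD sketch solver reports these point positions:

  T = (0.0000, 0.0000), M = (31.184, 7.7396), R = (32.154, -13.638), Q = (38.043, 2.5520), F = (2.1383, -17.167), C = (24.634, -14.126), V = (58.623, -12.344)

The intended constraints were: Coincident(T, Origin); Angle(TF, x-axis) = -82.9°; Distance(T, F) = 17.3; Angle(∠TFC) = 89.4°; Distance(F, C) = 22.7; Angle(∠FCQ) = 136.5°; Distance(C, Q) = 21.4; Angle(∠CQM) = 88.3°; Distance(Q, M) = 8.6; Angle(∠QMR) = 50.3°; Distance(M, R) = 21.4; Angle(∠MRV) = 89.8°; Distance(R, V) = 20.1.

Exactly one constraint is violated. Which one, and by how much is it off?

Distance(R, V) = 20.1 — off by 6.40.

T = (0.00, 0.00) ✓; TF at -82.90° ✓; |TF| = 17.30 ✓; ∠TFC = 89.40° ✓; |FC| = 22.70 ✓; ∠FCQ = 136.5° ✓; |CQ| = 21.40 ✓; ∠CQM = 88.30° ✓; |QM| = 8.600 ✓; ∠QMR = 50.30° ✓; |MR| = 21.40 ✓; ∠MRV = 89.80° ✓; |RV| = 26.50 ✗.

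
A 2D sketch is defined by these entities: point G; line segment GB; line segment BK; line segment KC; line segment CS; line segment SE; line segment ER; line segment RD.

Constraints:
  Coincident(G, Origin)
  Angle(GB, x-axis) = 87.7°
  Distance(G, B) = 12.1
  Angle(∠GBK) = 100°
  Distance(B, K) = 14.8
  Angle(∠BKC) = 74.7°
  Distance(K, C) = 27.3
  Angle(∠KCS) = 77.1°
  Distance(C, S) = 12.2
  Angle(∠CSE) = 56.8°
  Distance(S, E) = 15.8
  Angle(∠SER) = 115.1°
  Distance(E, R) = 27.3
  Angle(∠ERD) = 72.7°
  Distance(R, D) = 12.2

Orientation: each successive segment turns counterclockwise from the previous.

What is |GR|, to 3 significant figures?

38.9

G is at the origin; GB runs at 87.7° with length 12.1, so B = (0.486, 12.1). ∠GBK = 100.0° gives BK at 168° from the x-axis; with |BK| = 14.8, K = (-14.0, 15.2). ∠BKC = 74.7° gives KC at -87.0° from the x-axis; with |KC| = 27.3, C = (-12.5, -12.0). ∠KCS = 77.1° gives CS at 15.9° from the x-axis; with |CS| = 12.2, S = (-0.813, -8.68). ∠CSE = 56.8° gives SE at 139° from the x-axis; with |SE| = 15.8, E = (-12.8, 1.67). ∠SER = 115.1° gives ER at -156° from the x-axis; with |ER| = 27.3, R = (-37.7, -9.44). Then |GR| = |R − G| = 38.9.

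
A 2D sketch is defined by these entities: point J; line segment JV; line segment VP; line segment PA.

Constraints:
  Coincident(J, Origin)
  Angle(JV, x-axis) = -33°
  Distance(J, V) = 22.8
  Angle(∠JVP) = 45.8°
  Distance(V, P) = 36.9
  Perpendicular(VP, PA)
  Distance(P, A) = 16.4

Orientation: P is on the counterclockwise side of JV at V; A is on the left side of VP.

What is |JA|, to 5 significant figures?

21.005

J is at the origin; JV runs at -33.0° with length 22.8, so V = 22.8·(cos -33.0°, sin -33.0°) = (19.122, -12.418). ∠JVP = 45.8°, so VP runs at -33.0° + (180° − 45.8°) = 101.20° from the x-axis; with |VP| = 36.9, P = V + 36.9·(cos 101.20°, sin 101.20°) = (11.954, 23.779). VP is perpendicular to PA; with |PA| = 16.4 on the left of VP, A = P + 16.4·(-0.98096, -0.19423) = (-4.1332, 20.594). Then |JA| = |A − J| = 21.005.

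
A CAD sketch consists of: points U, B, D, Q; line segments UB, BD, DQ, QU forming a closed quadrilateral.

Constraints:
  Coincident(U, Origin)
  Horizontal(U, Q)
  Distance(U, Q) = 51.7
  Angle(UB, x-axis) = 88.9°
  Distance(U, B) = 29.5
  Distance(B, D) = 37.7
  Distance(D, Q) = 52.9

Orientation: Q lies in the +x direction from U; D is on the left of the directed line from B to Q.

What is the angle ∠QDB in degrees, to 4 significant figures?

79.38°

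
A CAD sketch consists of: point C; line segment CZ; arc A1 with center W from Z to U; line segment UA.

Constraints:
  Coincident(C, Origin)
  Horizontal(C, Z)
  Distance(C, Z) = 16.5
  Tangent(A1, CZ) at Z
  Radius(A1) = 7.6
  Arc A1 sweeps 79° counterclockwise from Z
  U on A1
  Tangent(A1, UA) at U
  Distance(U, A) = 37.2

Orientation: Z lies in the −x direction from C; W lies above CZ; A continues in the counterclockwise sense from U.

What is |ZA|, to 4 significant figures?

45.08

On A1, Z sits at bearing -90° from W; a 79° counterclockwise sweep puts U at bearing -11°, so U = W + 7.6·(cos -11°, sin -11°) = (-9.040, 6.150). A1 meets UA tangentially, so WU is at right angles to UA, so UA runs along (−sin -11°, cos -11°); with |UA| = 37.2, A = (-1.942, 42.67). Then |ZA| = |A − Z| = 45.08.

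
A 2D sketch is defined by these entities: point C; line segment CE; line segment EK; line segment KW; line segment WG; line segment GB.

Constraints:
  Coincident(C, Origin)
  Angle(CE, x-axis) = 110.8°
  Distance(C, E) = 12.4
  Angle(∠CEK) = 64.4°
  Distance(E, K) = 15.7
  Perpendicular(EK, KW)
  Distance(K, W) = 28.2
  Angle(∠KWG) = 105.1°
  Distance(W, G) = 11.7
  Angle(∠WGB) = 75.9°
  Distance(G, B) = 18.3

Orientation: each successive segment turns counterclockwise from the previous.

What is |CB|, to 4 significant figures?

2.179

∠KWG = 105.1° gives WG at 31.30° from the x-axis; with |WG| = 11.7, G = (15.19, -13.15). ∠WGB = 75.9° gives GB at 135.4° from the x-axis; with |GB| = 18.3, B = (2.158, -0.2972). Then |CB| = |B − C| = 2.179.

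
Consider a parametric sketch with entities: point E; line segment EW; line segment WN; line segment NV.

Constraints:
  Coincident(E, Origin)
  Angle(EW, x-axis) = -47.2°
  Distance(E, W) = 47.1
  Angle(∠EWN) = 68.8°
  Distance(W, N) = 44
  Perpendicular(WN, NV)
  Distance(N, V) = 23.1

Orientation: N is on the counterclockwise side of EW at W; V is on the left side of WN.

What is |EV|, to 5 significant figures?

34.065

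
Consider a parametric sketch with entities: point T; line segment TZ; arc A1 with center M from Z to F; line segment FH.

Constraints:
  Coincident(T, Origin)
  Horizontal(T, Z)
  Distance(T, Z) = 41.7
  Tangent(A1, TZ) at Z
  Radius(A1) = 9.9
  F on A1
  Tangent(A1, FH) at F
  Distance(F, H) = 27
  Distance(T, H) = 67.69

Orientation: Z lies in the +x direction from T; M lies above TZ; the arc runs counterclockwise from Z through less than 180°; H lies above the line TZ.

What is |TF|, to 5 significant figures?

51.601

Checks: T.y = 0.00, Z.y = 0.00 ✓; |MF| = 9.900 ✓; ∠(MF, FH) = 90.00° ✓; |FH| = 27.00 ✓; |TH| = 67.69 ✓.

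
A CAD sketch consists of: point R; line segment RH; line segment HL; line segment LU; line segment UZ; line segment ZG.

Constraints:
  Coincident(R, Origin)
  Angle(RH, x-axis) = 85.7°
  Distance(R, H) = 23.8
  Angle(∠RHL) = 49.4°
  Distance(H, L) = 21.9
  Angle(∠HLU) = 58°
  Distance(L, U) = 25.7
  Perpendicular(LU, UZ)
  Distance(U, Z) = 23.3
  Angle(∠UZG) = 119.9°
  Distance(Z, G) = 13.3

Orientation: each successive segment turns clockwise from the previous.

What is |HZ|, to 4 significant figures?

14.87

∠HLU = 58.0° gives LU at -166.9° from the x-axis; with |LU| = 25.7, U = (-7.734, 2.449). LU is perpendicular to UZ, so UZ runs at 103.1°; with |UZ| = 23.3, Z = (-13.02, 25.14). Then |HZ| = |Z − H| = 14.87.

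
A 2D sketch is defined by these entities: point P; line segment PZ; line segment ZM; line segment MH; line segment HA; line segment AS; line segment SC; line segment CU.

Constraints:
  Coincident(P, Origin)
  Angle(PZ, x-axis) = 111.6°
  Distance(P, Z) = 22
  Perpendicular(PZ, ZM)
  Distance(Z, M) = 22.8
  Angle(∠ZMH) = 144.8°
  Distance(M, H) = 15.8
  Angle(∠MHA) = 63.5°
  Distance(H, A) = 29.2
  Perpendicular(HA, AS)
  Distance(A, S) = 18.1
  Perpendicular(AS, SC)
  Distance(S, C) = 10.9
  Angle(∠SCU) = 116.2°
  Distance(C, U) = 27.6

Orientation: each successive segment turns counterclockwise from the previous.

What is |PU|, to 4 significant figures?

33.74

P is at the origin; PZ runs at 111.6° with length 22.0, so Z = (-8.099, 20.46). PZ is perpendicular to ZM, so ZM runs at -158.4°; with |ZM| = 22.8, M = (-29.30, 12.06). ∠ZMH = 144.8° gives MH at -123.2° from the x-axis; with |MH| = 15.8, H = (-37.95, -1.159). ∠MHA = 63.5° gives HA at -6.700° from the x-axis; with |HA| = 29.2, A = (-8.949, -4.566). HA ⟂ AS, so AS runs at 83.30°; with |AS| = 18.1, S = (-6.837, 13.41). AS is perpendicular to SC, so SC runs at 173.3°; with |SC| = 10.9, C = (-17.66, 14.68). ∠SCU = 116.2° gives CU at -122.9° from the x-axis; with |CU| = 27.6, U = (-32.65, -8.491). Then |PU| = |U − P| = 33.74.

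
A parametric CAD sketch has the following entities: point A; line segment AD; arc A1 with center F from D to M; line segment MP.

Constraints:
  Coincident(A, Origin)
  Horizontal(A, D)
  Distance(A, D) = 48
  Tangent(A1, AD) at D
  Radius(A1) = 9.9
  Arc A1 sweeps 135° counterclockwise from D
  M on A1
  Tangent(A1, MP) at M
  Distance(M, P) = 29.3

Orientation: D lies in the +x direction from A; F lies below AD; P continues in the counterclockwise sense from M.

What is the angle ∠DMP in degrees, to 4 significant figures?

112.5°

A is at the origin; A and D share the same y with |AD| = 48.0 and D on the +x side, so D = (48.00, 0.000). A1 meets AD tangentially, so FD is at right angles to AD, so F = D + (0, -9.9) = (48.00, -9.900). On A1, D sits at bearing 90° from F; a 135° counterclockwise sweep puts M at bearing 225°, so M = F + 9.9·(cos 225°, sin 225°) = (41.00, -16.90). The tangent condition forces FM to be normal to MP, so MP runs along (−sin 225°, cos 225°); with |MP| = 29.3, P = (61.72, -37.62). Then cos ∠DMP = MD·MP / (|MD||MP|), giving 112.5°.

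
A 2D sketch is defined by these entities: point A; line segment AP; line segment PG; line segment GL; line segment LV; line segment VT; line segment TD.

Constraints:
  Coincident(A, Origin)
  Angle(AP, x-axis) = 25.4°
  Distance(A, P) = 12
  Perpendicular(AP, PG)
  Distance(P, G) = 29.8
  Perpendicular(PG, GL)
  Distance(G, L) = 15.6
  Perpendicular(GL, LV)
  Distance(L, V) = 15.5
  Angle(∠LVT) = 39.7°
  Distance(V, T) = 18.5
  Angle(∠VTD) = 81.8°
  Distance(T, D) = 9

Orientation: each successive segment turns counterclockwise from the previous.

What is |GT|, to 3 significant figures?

3.99

A is at the origin; AP runs at 25.4° with length 12.0, so P = (10.8, 5.15). AP is perpendicular to PG, so PG runs at 115°; with |PG| = 29.8, G = (-1.94, 32.1). The perpendicularity gives GL at right angles to PG, so GL runs at -155°; with |GL| = 15.6, L = (-16.0, 25.4). GL ⟂ LV, so LV runs at -64.6°; with |LV| = 15.5, V = (-9.39, 11.4). ∠LVT = 39.7° gives VT at 75.7° from the x-axis; with |VT| = 18.5, T = (-4.82, 29.3). Then |GT| = |T − G| = 3.99.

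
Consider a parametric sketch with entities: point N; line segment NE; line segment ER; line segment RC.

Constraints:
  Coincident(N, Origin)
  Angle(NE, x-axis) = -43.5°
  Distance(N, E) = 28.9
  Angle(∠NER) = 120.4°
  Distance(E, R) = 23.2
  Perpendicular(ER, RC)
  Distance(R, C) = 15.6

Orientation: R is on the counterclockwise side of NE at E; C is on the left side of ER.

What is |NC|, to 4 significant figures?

38.96

N is at the origin; NE runs at -43.5° with length 28.9, so E = 28.9·(cos -43.5°, sin -43.5°) = (20.96, -19.89). ∠NER = 120.4°, so ER runs at -43.5° + (180° − 120.4°) = 16.10° from the x-axis; with |ER| = 23.2, R = E + 23.2·(cos 16.10°, sin 16.10°) = (43.25, -13.46). ER ⟂ RC; with |RC| = 15.6 on the left of ER, C = R + 15.6·(-0.2773, 0.9608) = (38.93, 1.528). Then |NC| = |C − N| = 38.96.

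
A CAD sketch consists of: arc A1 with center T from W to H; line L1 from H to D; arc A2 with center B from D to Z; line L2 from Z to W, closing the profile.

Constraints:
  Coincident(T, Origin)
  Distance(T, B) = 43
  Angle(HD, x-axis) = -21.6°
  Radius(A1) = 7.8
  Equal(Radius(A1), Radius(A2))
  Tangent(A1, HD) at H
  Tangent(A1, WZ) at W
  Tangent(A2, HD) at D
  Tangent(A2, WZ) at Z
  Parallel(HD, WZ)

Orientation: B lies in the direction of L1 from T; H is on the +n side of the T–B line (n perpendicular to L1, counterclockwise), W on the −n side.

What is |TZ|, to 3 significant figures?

43.7

The slot axis is L1's direction at -21.6°, so u = (cos -21.6°, sin -21.6°) = (0.930, -0.368) and n = (−sin -21.6°, cos -21.6°) = (0.368, 0.930). T is at the origin and B lies 43.0 along u from T, so B = 43.0·u = (40.0, -15.8). Tangency of A1 to both parallel lines with radius 7.8 puts H and W at T ± 7.8·n: H = (2.87, 7.25), W = (-2.87, -7.25). Equal radii place D and Z the same way about B: D = B + 7.8·n = (42.9, -8.58), Z = B − 7.8·n = (37.1, -23.1). Then |TZ| = |Z − T| = 43.7.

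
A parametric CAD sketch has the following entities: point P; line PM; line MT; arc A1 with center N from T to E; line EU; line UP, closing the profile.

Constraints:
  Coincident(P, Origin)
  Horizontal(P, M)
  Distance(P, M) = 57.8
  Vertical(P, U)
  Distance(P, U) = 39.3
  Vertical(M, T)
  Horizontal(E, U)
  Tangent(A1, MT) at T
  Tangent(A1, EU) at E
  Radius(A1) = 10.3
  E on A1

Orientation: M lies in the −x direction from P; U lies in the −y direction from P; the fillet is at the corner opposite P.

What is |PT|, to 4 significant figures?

64.67

The virtual corner opposite P is at (-57.80, -39.30). A1 meets MT tangentially, so NT is at right angles to MT and tangency of A1 to EU means the radius NE is perpendicular to EU, with radius 10.3, so the center N sits 10.3 in from both sides at N = (-47.50, -29.00). That places the tangent points at T = (-57.80, -29.00) on MT and E = (-47.50, -39.30) on EU. Then |PT| = |T − P| = 64.67.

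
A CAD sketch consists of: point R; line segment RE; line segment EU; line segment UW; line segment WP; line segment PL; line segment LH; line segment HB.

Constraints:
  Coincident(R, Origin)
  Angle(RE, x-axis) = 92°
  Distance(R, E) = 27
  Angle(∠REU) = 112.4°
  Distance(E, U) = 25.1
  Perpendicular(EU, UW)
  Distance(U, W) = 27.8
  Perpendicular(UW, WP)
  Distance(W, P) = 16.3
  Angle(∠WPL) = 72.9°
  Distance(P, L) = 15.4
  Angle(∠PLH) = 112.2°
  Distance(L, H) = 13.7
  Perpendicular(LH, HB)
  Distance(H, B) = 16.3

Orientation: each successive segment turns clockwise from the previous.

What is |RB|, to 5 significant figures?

38.839

R is at the origin; RE runs at 92.0° with length 27.0, so E = (-0.94229, 26.984). ∠REU = 112.4° gives EU at 24.400° from the x-axis; with |EU| = 25.1, U = (21.916, 37.352). EU is perpendicular to UW, so UW runs at -65.600°; with |UW| = 27.8, W = (33.400, 12.035). UW is perpendicular to WP, so WP runs at -155.60°; with |WP| = 16.3, P = (18.556, 5.3019). ∠WPL = 72.9° gives PL at 97.300° from the x-axis; with |PL| = 15.4, L = (16.599, 20.577). ∠PLH = 112.2° gives LH at 29.500° from the x-axis; with |LH| = 13.7, H = (28.523, 27.323). LH ⟂ HB, so HB runs at -60.500°; with |HB| = 16.3, B = (36.550, 13.136). Then |RB| = |B − R| = 38.839.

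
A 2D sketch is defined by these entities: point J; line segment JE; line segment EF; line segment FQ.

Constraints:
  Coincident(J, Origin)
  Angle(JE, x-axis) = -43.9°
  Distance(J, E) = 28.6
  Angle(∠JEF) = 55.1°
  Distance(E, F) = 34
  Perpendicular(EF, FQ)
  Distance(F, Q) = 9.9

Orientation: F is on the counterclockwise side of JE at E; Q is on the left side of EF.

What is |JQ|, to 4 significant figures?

22.24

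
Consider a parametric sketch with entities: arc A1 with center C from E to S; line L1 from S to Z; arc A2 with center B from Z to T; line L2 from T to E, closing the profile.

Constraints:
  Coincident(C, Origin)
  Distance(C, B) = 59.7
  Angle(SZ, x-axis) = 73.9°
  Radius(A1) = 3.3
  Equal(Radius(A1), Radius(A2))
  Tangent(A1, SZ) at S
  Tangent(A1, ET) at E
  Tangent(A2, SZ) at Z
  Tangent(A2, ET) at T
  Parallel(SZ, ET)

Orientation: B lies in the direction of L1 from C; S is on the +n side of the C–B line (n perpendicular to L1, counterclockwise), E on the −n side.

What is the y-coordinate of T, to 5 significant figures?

56.443

The slot axis is L1's direction at 73.9°, so u = (cos 73.9°, sin 73.9°) = (0.27731, 0.96078) and n = (−sin 73.9°, cos 73.9°) = (-0.96078, 0.27731). C is at the origin and B lies 59.7 along u from C, so B = 59.7·u = (16.556, 57.359). Tangency of A1 to both parallel lines with radius 3.3 puts S and E at C ± 3.3·n: S = (-3.1706, 0.91514), E = (3.1706, -0.91514). Equal radii place Z and T the same way about B: Z = B + 3.3·n = (13.385, 58.274), T = B − 3.3·n = (19.726, 56.443). So T.y = 56.443.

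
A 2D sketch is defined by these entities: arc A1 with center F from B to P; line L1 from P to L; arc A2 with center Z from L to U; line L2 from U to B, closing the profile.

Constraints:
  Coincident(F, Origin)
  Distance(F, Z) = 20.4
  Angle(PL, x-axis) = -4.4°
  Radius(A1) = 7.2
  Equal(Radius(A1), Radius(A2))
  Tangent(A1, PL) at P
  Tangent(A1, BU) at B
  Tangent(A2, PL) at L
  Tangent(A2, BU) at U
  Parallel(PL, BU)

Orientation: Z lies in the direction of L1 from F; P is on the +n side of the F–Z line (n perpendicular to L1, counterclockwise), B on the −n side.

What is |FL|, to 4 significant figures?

21.63

Tangency of A1 to both parallel lines with radius 7.2 puts P and B at F ± 7.2·n: P = (0.5524, 7.179), B = (-0.5524, -7.179). Equal radii place L and U the same way about Z: L = Z + 7.2·n = (20.89, 5.614), U = Z − 7.2·n = (19.79, -8.744). Then |FL| = |L − F| = 21.63.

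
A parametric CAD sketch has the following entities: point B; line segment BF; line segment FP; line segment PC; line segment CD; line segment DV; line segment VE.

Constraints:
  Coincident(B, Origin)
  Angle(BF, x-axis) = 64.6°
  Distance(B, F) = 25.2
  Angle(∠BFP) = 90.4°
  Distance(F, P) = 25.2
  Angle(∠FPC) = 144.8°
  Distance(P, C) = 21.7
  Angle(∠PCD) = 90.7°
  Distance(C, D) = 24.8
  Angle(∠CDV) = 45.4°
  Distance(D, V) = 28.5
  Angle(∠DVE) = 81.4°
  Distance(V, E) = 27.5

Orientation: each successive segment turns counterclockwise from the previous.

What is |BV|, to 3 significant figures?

31.1

B is at the origin; BF runs at 64.6° with length 25.2, so F = (10.8, 22.8). ∠BFP = 90.4° gives FP at 154° from the x-axis; with |FP| = 25.2, P = (-11.9, 33.7). ∠FPC = 144.8° gives PC at -171° from the x-axis; with |PC| = 21.7, C = (-33.3, 30.2). ∠PCD = 90.7° gives CD at -81.3° from the x-axis; with |CD| = 24.8, D = (-29.5, 5.67). ∠CDV = 45.4° gives DV at 53.3° from the x-axis; with |DV| = 28.5, V = (-12.5, 28.5). Then |BV| = |V − B| = 31.1.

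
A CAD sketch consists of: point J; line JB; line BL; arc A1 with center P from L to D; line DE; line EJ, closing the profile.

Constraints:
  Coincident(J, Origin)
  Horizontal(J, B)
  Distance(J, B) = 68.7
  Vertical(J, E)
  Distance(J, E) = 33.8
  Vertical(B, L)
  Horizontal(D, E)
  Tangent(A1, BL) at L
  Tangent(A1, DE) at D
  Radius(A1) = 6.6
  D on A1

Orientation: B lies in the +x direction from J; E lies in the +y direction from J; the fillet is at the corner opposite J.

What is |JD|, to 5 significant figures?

70.703

J is at the origin; JB is horizontal with |JB| = 68.7 and B on the +x side, so B = (68.700, 0.0000). JE is vertical with |JE| = 33.8 and E on the +y side, so E = (0.0000, 33.800). The virtual corner opposite J is at (68.700, 33.800). Since A1 is tangent to BL there, PL ⟂ BL and the tangent condition forces PD to be normal to DE, with radius 6.6, so the center P sits 6.6 in from both sides at P = (62.100, 27.200). That places the tangent points at L = (68.700, 27.200) on BL and D = (62.100, 33.800) on DE. Then |JD| = |D − J| = 70.703.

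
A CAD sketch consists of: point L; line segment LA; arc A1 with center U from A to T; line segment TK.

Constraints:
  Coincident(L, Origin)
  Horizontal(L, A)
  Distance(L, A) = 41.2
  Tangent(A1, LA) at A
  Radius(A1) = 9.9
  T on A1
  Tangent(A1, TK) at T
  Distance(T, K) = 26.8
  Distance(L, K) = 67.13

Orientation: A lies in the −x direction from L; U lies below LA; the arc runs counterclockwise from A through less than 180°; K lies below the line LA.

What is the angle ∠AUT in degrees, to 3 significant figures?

72.3°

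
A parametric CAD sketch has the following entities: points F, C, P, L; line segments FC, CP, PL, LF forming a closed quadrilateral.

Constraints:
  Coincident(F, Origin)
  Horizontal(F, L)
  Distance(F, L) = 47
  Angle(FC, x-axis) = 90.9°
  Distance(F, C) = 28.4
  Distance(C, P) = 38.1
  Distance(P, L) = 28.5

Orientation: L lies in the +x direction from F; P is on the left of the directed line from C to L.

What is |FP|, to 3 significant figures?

46.3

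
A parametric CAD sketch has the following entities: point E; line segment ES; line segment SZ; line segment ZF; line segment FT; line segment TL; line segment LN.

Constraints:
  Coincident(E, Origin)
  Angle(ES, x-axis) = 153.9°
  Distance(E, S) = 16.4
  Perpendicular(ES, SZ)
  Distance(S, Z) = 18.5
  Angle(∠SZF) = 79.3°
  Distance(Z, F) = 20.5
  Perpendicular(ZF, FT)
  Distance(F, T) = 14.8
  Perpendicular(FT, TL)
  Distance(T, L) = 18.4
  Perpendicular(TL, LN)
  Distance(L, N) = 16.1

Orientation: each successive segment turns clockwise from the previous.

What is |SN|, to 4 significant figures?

19.52

E is at the origin; ES runs at 153.9° with length 16.4, so S = (-14.73, 7.215). ES ⟂ SZ, so SZ runs at 63.90°; with |SZ| = 18.5, Z = (-6.589, 23.83). ∠SZF = 79.3° gives ZF at -36.80° from the x-axis; with |ZF| = 20.5, F = (9.826, 11.55). ZF is perpendicular to FT, so FT runs at -126.8°; with |FT| = 14.8, T = (0.9607, -0.3023). The perpendicularity gives TL at right angles to FT, so TL runs at 143.2°; with |TL| = 18.4, L = (-13.77, 10.72). TL is perpendicular to LN, so LN runs at 53.20°; with |LN| = 16.1, N = (-4.129, 23.61). Then |SN| = |N − S| = 19.52.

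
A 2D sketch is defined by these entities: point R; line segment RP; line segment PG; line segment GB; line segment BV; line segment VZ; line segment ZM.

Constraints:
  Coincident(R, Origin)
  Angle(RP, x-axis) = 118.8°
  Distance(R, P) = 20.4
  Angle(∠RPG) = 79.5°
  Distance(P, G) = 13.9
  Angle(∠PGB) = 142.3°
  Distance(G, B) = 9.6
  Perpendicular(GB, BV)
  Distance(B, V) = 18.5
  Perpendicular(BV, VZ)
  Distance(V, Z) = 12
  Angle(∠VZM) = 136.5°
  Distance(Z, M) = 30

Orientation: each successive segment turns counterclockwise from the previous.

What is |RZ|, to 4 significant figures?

7.525

R is at the origin; RP runs at 118.8° with length 20.4, so P = (-9.828, 17.88). ∠RPG = 79.5° gives PG at -140.7° from the x-axis; with |PG| = 13.9, G = (-20.58, 9.073). ∠PGB = 142.3° gives GB at -103.0° from the x-axis; with |GB| = 9.6, B = (-22.74, -0.2813). GB ⟂ BV, so BV runs at -13.00°; with |BV| = 18.5, V = (-4.718, -4.443). BV is perpendicular to VZ, so VZ runs at 77.00°; with |VZ| = 12.0, Z = (-2.018, 7.250). Then |RZ| = |Z − R| = 7.525.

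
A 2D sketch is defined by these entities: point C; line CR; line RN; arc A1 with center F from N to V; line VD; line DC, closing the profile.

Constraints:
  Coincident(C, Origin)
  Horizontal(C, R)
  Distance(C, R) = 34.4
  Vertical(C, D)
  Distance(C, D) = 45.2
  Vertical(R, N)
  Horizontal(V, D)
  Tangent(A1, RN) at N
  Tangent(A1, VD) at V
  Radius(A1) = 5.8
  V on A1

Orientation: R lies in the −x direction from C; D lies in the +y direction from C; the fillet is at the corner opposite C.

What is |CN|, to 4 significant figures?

52.30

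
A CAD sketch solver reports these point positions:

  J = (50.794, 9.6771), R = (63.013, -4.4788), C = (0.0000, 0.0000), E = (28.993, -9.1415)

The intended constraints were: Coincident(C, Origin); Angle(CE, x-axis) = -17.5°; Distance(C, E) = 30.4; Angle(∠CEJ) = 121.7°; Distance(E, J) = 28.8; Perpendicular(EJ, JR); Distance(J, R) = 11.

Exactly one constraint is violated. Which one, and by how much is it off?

Distance(J, R) = 11 — off by 7.70.

C = (0.00, 0.00) ✓; CE at -17.50° ✓; |CE| = 30.40 ✓; ∠CEJ = 121.7° ✓; |EJ| = 28.80 ✓; ∠(EJ, JR) = 90.00° ✓; |JR| = 18.70 ✗.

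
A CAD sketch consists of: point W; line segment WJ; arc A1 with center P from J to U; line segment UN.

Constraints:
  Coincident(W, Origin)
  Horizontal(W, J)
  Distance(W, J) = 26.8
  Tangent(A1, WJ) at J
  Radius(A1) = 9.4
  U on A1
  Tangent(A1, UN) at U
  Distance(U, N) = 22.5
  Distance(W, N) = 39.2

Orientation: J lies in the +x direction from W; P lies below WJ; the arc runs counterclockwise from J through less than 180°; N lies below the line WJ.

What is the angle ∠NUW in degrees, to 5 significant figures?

130.77°

W is at the origin; WJ is horizontal with |WJ| = 26.8 and J on the +x side, so J = (26.800, 0.0000). The tangent condition forces PJ to be normal to WJ, so P = J + (0, -9.4) = (26.800, -9.4000). Since PU ⟂ UN (tangency), |PN| = √(9.4² + 22.5²) = 24.385 regardless of where U sits on A1. So N lies on both circle(W, 39.2) and circle(P, 24.385); the below-WJ intersection is N = (21.018, -33.089). U is the foot of the tangent from N: U = (17.515, -10.864).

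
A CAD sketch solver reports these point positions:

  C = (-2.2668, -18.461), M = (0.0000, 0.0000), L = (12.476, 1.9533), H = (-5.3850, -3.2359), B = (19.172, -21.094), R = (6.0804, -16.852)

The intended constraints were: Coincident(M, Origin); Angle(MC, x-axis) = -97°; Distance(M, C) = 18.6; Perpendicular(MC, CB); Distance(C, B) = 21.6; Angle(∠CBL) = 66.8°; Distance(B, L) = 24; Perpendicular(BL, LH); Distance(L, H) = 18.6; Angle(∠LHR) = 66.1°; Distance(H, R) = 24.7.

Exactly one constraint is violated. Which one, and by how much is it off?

Distance(H, R) = 24.7 — off by 6.90.

M = (0.00, 0.00) ✓; MC at -97.00° ✓; |MC| = 18.60 ✓; ∠(MC, CB) = 90.00° ✓; |CB| = 21.60 ✓; ∠CBL = 66.80° ✓; |BL| = 24.00 ✓; ∠(BL, LH) = 90.00° ✓; |LH| = 18.60 ✓; ∠LHR = 66.10° ✓; |HR| = 17.80 ✗.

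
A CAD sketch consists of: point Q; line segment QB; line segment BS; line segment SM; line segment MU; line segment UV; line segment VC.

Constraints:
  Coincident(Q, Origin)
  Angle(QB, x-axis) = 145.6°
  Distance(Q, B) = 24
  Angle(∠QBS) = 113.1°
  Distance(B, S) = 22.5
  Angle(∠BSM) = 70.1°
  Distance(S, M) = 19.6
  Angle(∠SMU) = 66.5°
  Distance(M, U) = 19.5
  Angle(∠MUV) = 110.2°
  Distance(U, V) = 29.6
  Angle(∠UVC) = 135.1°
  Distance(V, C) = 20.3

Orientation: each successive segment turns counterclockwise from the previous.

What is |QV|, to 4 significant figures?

49.75

Q is at the origin; QB runs at 145.6° with length 24.0, so B = (-19.80, 13.56). ∠QBS = 113.1° gives BS at -147.5° from the x-axis; with |BS| = 22.5, S = (-38.78, 1.470). ∠BSM = 70.1° gives SM at -37.60° from the x-axis; with |SM| = 19.6, M = (-23.25, -10.49). ∠SMU = 66.5° gives MU at 75.90° from the x-axis; with |MU| = 19.5, U = (-18.50, 8.424). ∠MUV = 110.2° gives UV at 145.7° from the x-axis; with |UV| = 29.6, V = (-42.95, 25.10). Then |QV| = |V − Q| = 49.75.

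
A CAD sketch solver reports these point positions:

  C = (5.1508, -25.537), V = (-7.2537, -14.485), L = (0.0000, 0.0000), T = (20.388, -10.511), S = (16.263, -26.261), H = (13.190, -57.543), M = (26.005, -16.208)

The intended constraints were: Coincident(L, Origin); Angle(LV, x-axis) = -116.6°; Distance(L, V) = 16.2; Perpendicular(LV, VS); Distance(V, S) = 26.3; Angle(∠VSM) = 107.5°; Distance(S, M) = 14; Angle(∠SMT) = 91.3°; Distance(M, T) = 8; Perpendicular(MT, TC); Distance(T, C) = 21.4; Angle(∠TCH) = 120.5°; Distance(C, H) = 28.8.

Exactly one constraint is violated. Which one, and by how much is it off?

Distance(C, H) = 28.8 — off by 4.20.

L = (0.00, 0.00) ✓; LV at -116.6° ✓; |LV| = 16.20 ✓; ∠(LV, VS) = 90.00° ✓; |VS| = 26.30 ✓; ∠VSM = 107.5° ✓; |SM| = 14.00 ✓; ∠SMT = 91.31° ✓; |MT| = 8.000 ✓; ∠(MT, TC) = 90.01° ✓; |TC| = 21.40 ✓; ∠TCH = 120.5° ✓; |CH| = 33.00 ✗.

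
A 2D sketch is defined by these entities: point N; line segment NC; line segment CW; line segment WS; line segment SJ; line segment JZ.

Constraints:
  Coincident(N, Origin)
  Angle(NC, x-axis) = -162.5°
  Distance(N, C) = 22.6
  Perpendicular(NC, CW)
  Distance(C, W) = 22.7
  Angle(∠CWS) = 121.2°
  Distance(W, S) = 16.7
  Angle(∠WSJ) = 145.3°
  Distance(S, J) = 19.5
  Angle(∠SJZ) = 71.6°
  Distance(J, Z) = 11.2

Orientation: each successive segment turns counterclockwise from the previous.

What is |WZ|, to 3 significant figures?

29.7

N is at the origin; NC runs at -162.5° with length 22.6, so C = (-21.6, -6.80). NC ⟂ CW, so CW runs at -72.5°; with |CW| = 22.7, W = (-14.7, -28.4). ∠CWS = 121.2° gives WS at -13.7° from the x-axis; with |WS| = 16.7, S = (1.50, -32.4). ∠WSJ = 145.3° gives SJ at 21.0° from the x-axis; with |SJ| = 19.5, J = (19.7, -25.4). ∠SJZ = 71.6° gives JZ at 129° from the x-axis; with |JZ| = 11.2, Z = (12.6, -16.8). Then |WZ| = |Z − W| = 29.7.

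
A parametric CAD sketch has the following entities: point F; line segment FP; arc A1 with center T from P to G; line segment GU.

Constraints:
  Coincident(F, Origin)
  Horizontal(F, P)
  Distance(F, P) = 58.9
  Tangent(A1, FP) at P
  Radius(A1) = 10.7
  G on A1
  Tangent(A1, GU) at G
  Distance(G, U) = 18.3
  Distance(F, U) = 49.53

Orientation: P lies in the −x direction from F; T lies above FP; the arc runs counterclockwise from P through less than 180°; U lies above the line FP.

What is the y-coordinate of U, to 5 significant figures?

24.665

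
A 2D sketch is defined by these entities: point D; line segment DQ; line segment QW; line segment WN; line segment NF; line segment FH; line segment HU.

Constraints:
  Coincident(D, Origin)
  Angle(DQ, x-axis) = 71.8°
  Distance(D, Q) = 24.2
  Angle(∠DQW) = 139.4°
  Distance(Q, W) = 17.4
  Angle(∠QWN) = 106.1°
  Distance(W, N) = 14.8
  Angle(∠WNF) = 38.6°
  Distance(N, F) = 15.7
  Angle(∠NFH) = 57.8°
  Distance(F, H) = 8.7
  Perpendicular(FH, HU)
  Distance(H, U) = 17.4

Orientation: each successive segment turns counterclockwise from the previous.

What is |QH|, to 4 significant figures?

16.83

∠WNF = 38.6° gives NF at -32.30° from the x-axis; with |NF| = 15.7, F = (-0.5121, 29.06). ∠NFH = 57.8° gives FH at 89.90° from the x-axis; with |FH| = 8.7, H = (-0.4969, 37.76). Then |QH| = |H − Q| = 16.83.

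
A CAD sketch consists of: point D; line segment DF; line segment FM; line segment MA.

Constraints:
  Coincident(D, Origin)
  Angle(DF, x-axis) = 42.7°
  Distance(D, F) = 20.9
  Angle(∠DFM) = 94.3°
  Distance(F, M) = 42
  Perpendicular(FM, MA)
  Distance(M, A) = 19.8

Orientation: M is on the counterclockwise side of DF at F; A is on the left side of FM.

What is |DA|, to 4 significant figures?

43.58

D is at the origin; DF runs at 42.7° with length 20.9, so F = 20.9·(cos 42.7°, sin 42.7°) = (15.36, 14.17). ∠DFM = 94.3°, so FM runs at 42.7° + (180° − 94.3°) = 128.4° from the x-axis; with |FM| = 42.0, M = F + 42.0·(cos 128.4°, sin 128.4°) = (-10.73, 47.09). The perpendicularity gives MA at right angles to FM; with |MA| = 19.8 on the left of FM, A = M + 19.8·(-0.7837, -0.6211) = (-26.25, 34.79). Then |DA| = |A − D| = 43.58.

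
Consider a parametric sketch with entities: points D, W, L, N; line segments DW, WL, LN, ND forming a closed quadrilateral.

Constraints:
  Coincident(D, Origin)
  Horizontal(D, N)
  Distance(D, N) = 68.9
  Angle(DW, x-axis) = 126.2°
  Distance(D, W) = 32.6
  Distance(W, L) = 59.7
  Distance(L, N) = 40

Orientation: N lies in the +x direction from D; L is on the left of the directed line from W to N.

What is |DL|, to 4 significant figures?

49.22

D is at the origin; DN is horizontal with |DN| = 68.9 and N in +x, so N = (68.9, 0). DW runs at 126.2° with |DW| = 32.6, so W = (-19.25, 26.31). L is determined by |WL| = 59.7 and |LN| = 40.0 together: it lies at the intersection of circle(W, 59.7) and circle(N, 40.0). With |WN| = 92.00, the foot of the radical line on WN is 56.67 from W and the perpendicular offset is √(59.7² − 56.67²) = 18.77. Taking the left-of-WN solution: L = (40.42, 28.09).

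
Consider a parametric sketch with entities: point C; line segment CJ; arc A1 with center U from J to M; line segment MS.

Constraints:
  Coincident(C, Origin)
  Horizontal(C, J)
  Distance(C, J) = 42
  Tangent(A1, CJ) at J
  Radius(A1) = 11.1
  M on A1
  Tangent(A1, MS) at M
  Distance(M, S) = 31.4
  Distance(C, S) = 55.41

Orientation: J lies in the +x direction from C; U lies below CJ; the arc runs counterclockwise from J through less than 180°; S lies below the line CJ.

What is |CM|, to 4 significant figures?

33.31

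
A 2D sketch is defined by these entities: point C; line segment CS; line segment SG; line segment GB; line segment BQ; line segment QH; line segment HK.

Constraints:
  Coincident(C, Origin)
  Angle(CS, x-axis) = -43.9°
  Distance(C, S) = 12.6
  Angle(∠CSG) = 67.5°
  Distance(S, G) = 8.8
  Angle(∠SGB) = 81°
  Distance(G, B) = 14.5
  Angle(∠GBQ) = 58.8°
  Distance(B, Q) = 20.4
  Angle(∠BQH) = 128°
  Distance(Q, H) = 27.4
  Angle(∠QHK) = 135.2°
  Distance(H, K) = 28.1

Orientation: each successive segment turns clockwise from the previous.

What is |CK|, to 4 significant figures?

57.55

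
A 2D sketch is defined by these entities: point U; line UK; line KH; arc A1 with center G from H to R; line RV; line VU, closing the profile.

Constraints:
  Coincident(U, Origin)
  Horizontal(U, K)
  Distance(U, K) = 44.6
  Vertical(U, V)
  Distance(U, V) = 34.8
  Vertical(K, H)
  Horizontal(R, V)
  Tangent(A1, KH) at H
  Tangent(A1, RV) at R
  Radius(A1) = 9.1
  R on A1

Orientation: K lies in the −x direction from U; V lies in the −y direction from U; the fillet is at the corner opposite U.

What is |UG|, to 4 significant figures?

43.83

UV is vertical with |UV| = 34.8 and V on the −y side, so V = (0.000, -34.80). The virtual corner opposite U is at (-44.60, -34.80). The tangent condition forces GH to be normal to KH and tangency of A1 to RV means the radius GR is perpendicular to RV, with radius 9.1, so the center G sits 9.1 in from both sides at G = (-35.50, -25.70). Then |UG| = |G − U| = 43.83.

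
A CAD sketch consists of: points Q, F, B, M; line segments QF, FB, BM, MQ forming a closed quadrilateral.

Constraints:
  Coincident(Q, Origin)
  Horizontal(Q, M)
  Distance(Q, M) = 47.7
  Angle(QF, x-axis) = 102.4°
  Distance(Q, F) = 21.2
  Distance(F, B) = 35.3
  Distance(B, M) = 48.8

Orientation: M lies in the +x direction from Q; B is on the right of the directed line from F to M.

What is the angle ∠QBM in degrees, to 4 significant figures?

77.17°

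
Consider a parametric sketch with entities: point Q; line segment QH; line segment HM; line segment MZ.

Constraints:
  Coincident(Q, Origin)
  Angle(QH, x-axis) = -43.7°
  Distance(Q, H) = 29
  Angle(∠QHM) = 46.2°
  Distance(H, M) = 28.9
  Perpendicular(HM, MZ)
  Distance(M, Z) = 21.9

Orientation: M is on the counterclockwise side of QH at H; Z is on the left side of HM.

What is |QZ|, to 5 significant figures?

8.8809

Q is at the origin; QH runs at -43.7° with length 29.0, so H = 29.0·(cos -43.7°, sin -43.7°) = (20.966, -20.036). ∠QHM = 46.2°, so HM runs at -43.7° + (180° − 46.2°) = 90.100° from the x-axis; with |HM| = 28.9, M = H + 28.9·(cos 90.100°, sin 90.100°) = (20.916, 8.8644). HM ⟂ MZ; with |MZ| = 21.9 on the left of HM, Z = M + 21.9·(-1.0000, -0.0017453) = (-0.98436, 8.8261). Then |QZ| = |Z − Q| = 8.8809.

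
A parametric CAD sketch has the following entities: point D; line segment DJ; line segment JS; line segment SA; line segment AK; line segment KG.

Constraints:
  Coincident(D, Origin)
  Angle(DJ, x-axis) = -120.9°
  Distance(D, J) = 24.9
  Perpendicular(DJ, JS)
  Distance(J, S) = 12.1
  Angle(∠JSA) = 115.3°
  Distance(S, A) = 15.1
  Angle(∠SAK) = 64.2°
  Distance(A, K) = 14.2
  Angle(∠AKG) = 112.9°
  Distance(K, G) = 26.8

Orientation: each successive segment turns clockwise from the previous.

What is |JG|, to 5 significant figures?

12.684

∠SAK = 64.2° gives AK at -31.400° from the x-axis; with |AK| = 14.2, K = (-9.5758, -7.5224). ∠AKG = 112.9° gives KG at -98.500° from the x-axis; with |KG| = 26.8, G = (-13.537, -34.028). Then |JG| = |G − J| = 12.684.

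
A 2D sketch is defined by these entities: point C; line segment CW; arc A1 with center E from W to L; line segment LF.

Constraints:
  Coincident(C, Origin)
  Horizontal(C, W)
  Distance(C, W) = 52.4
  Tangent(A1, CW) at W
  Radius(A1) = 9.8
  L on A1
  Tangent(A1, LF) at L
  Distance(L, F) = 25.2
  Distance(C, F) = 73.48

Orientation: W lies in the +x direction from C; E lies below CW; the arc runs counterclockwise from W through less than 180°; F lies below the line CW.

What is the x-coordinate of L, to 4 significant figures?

46.10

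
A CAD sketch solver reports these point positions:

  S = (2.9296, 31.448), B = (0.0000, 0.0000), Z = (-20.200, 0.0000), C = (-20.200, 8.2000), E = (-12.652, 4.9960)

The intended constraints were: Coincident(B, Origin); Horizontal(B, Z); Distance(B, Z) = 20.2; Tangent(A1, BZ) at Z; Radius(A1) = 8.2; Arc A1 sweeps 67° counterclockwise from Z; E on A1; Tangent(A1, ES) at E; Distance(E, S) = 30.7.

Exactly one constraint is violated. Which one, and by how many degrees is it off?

Tangent(A1, ES) at E — off by 7.50°.

B = (0.00, 0.00) ✓; B.y = 0.00, Z.y = 0.00 ✓; |BZ| = 20.20 ✓; ∠(CZ, ZB) = 90.00° ✓; |CZ| = 8.200 ✓; bearing(C→E) − bearing(C→Z) = 67.00° ✓; |CE| = 8.200 ✓; ∠(CE, ES) = 97.50° ✗; |ES| = 30.70 ✓.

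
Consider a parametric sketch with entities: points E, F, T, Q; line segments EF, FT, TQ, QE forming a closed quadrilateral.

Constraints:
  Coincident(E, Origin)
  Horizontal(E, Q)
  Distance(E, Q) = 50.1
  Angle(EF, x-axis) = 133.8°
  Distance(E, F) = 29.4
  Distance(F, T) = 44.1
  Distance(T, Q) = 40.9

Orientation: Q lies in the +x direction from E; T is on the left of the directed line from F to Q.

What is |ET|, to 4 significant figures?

38.01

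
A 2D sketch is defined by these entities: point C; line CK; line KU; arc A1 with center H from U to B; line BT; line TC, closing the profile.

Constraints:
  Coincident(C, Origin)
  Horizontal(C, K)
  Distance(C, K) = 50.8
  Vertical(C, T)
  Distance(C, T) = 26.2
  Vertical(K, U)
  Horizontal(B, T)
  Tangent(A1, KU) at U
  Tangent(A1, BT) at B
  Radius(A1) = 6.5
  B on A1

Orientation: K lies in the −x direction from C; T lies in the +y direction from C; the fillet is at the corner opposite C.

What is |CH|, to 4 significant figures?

48.48

C is at the origin; CK is horizontal with |CK| = 50.8 and K on the −x side, so K = (-50.80, 0.000). C and T share the same x with |CT| = 26.2 and T on the +y side, so T = (0.000, 26.20). The virtual corner opposite C is at (-50.80, 26.20). Tangency of A1 to KU means the radius HU is perpendicular to KU and since A1 is tangent to BT there, HB ⟂ BT, with radius 6.5, so the center H sits 6.5 in from both sides at H = (-44.30, 19.70). Then |CH| = |H − C| = 48.48.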